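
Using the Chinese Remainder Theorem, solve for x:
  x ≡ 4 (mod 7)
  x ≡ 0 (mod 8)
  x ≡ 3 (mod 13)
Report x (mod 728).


Moduli 7, 8, 13 are pairwise coprime; by CRT there is a unique solution modulo M = 7 · 8 · 13 = 728.
Solve pairwise, accumulating the modulus:
  Start with x ≡ 4 (mod 7).
  Combine with x ≡ 0 (mod 8): since gcd(7, 8) = 1, we get a unique residue mod 56.
    Write x = 4 + 7·t and substitute into x ≡ 0 (mod 8): 7·t ≡ 0 − 4 = -4 (mod 8).
    Reduce coefficients mod 8: 7·t ≡ 4 (mod 8).
    The inverse of 7 mod 8 is 7 (since 7·7 = 49 = 6·8 + 1), so t ≡ 7·4 = 28 ≡ 4 (mod 8).
    Then x = 4 + 7·4 = 32, valid modulo lcm(7, 8) = 56: x ≡ 32 (mod 56).
  Combine with x ≡ 3 (mod 13): since gcd(56, 13) = 1, we get a unique residue mod 728.
    Write x = 32 + 56·t and substitute into x ≡ 3 (mod 13): 56·t ≡ 3 − 32 = -29 (mod 13).
    Reduce coefficients mod 13: 4·t ≡ 10 (mod 13).
    The inverse of 4 mod 13 is 10 (since 4·10 = 40 = 3·13 + 1), so t ≡ 10·10 = 100 ≡ 9 (mod 13).
    Then x = 32 + 56·9 = 536, valid modulo lcm(56, 13) = 728: x ≡ 536 (mod 728).
Verify: 536 mod 7 = 4 ✓, 536 mod 8 = 0 ✓, 536 mod 13 = 3 ✓.

x ≡ 536 (mod 728).


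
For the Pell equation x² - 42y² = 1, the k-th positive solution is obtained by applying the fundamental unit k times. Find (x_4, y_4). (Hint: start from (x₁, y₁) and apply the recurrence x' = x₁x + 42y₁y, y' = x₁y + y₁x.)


Step 1: Find the fundamental solution (x₁, y₁) of x² - 42y² = 1.
  Expand √42 as a continued fraction. a₀ = ⌊√42⌋ = 6; iterate m_{k+1} = d_k·a_k − m_k, d_{k+1} = (42 − m_{k+1}²)/d_k, a_{k+1} = ⌊(a₀ + m_{k+1})/d_{k+1}⌋ (starting m₀ = 0, d₀ = 1), with convergents p_k = a_k·p_{k-1} + p_{k-2}, q_k = a_k·q_{k-1} + q_{k-2} (p₋₁ = 1, q₋₁ = 0):
  k = 0: a₀ = 6; p₀/q₀ = 6/1; p₀² − 42·q₀² = 36 − 42 = -6.
  k = 1: m = 6, d = 6, a = ⌊(6 + 6)/6⌋ = 2; p/q = (2·6 + 1)/(2·1 + 0) = 13/2; p² − 42·q² = 169 − 168 = 1.
  The first convergent with p² − 42·q² = 1 gives the fundamental solution (x₁, y₁) = (13, 2).
Step 2: Apply the recurrence (x_{n+1}, y_{n+1}) = (x₁x_n + 42y₁y_n, x₁y_n + y₁x_n) repeatedly.
  From (x_1, y_1) = (13, 2): x_2 = 13·13 + 42·2·2 = 337; y_2 = 13·2 + 2·13 = 52.
  From (x_2, y_2) = (337, 52): x_3 = 13·337 + 42·2·52 = 8749; y_3 = 13·52 + 2·337 = 1350.
  From (x_3, y_3) = (8749, 1350): x_4 = 13·8749 + 42·2·1350 = 227137; y_4 = 13·1350 + 2·8749 = 35048.
Step 3: Verify x_4² - 42·y_4² = 51591216769 - 51591216768 = 1 (should be 1). ✓

(x_1, y_1) = (13, 2); (x_4, y_4) = (227137, 35048).


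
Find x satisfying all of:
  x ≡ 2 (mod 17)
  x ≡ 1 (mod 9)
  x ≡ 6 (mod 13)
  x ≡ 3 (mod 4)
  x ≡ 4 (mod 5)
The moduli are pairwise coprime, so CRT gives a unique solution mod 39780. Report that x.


Product of moduli M = 17 · 9 · 13 · 4 · 5 = 39780.
Merge one congruence at a time:
  Start: x ≡ 2 (mod 17).
  Combine with x ≡ 1 (mod 9); new modulus lcm = 153.
    Write x = 2 + 17·t and substitute into x ≡ 1 (mod 9): 17·t ≡ 1 − 2 = -1 (mod 9).
    Reduce coefficients mod 9: 8·t ≡ 8 (mod 9).
    The inverse of 8 mod 9 is 8 (since 8·8 = 64 = 7·9 + 1), so t ≡ 8·8 = 64 ≡ 1 (mod 9).
    Then x = 2 + 17·1 = 19, valid modulo lcm(17, 9) = 153: x ≡ 19 (mod 153).
  Combine with x ≡ 6 (mod 13); new modulus lcm = 1989.
    Write x = 19 + 153·t and substitute into x ≡ 6 (mod 13): 153·t ≡ 6 − 19 = -13 (mod 13).
    Reduce coefficients mod 13: 10·t ≡ 0 (mod 13).
    The inverse of 10 mod 13 is 4 (since 10·4 = 40 = 3·13 + 1), so t ≡ 4·0 = 0 ≡ 0 (mod 13).
    Then x = 19 + 153·0 = 19, valid modulo lcm(153, 13) = 1989: x ≡ 19 (mod 1989).
  Combine with x ≡ 3 (mod 4); new modulus lcm = 7956.
    Write x = 19 + 1989·t and substitute into x ≡ 3 (mod 4): 1989·t ≡ 3 − 19 = -16 (mod 4).
    Reduce coefficients mod 4: 1·t ≡ 0 (mod 4).
    So t ≡ 0 (mod 4).
    Then x = 19 + 1989·0 = 19, valid modulo lcm(1989, 4) = 7956: x ≡ 19 (mod 7956).
  Combine with x ≡ 4 (mod 5); new modulus lcm = 39780.
    Write x = 19 + 7956·t and substitute into x ≡ 4 (mod 5): 7956·t ≡ 4 − 19 = -15 (mod 5).
    Reduce coefficients mod 5: 1·t ≡ 0 (mod 5).
    So t ≡ 0 (mod 5).
    Then x = 19 + 7956·0 = 19, valid modulo lcm(7956, 5) = 39780: x ≡ 19 (mod 39780).
Verify against each original: 19 mod 17 = 2, 19 mod 9 = 1, 19 mod 13 = 6, 19 mod 4 = 3, 19 mod 5 = 4.

x ≡ 19 (mod 39780).


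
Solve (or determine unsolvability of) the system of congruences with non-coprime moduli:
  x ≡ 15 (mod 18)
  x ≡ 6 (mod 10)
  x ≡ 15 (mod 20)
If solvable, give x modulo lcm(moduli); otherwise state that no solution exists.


Moduli 18, 10, 20 are not pairwise coprime, so CRT works modulo lcm(m_i) when all pairwise compatibility conditions hold.
Pairwise compatibility: gcd(m_i, m_j) must divide a_i - a_j for every pair.
Merge one congruence at a time:
  Start: x ≡ 15 (mod 18).
  Combine with x ≡ 6 (mod 10): gcd(18, 10) = 2, and 6 - 15 = -9 is NOT divisible by 2.
    ⇒ system is inconsistent (no integer solution).

No solution (the system is inconsistent).


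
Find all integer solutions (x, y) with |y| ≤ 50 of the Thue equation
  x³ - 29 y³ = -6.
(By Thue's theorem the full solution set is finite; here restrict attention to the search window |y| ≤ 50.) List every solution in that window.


The equation is x³ - 29y³ = -6. For fixed y, x³ = 29·y³ − 6, so a solution requires the RHS to be a perfect cube.
Strategy: iterate y from -50 to 50, compute RHS = 29·y³ − 6, and check whether it is a (positive or negative) perfect cube.
Check small values of y:
  y = 0: RHS = -6 is not a perfect cube.
  y = 1: RHS = 23 is not a perfect cube.
  y = -1: RHS = -35 is not a perfect cube.
  y = 2: RHS = 226 is not a perfect cube.
  y = -2: RHS = -238 is not a perfect cube.
  y = 3: RHS = 777 is not a perfect cube.
  y = -3: RHS = -789 is not a perfect cube.
Continuing the search up to |y| = 50 finds no solutions either.
No (x, y) in the scanned range satisfies the equation.

No integer solutions with |y| ≤ 50.


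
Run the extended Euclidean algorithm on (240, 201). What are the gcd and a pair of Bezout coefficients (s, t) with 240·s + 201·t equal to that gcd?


Euclidean algorithm on (240, 201) — divide until remainder is 0:
  240 = 1 · 201 + 39
  201 = 5 · 39 + 6
  39 = 6 · 6 + 3
  6 = 2 · 3 + 0
gcd(240, 201) = 3.
Track Bezout coefficients alongside the remainders: start with r₀ = 240 = a·1 + b·0 (s = 1, t = 0) and r₁ = 201 = a·0 + b·1 (s = 0, t = 1); each new remainder r_{k+1} = r_{k-1} − q_k·r_k inherits s_{k+1} = s_{k-1} − q_k·s_k, t_{k+1} = t_{k-1} − q_k·t_k, so r_k = a·s_k + b·t_k at every step:
  q = 1: r = 39, s = 1 − 1·0 = 1, t = 0 − 1·1 = -1  (check: 240·1 + 201·(-1) = 39)
  q = 5: r = 6, s = 0 − 5·1 = -5, t = 1 − 5·(-1) = 6  (check: 240·(-5) + 201·6 = 6)
  q = 6: r = 3, s = 1 − 6·(-5) = 31, t = -1 − 6·6 = -37  (check: 240·31 + 201·(-37) = 3)
The row with r = 3 (the gcd) gives the Bezout coefficients s = 31, t = -37.
Result: 240 · (31) + 201 · (-37) = 3.

gcd(240, 201) = 3; s = 31, t = -37 (check: 240·31 + 201·(-37) = 3).


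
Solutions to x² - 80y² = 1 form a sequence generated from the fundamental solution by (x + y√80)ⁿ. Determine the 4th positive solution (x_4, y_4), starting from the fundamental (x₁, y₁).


Step 1: Find the fundamental solution (x₁, y₁) of x² - 80y² = 1.
  Expand √80 as a continued fraction. a₀ = ⌊√80⌋ = 8; iterate m_{k+1} = d_k·a_k − m_k, d_{k+1} = (80 − m_{k+1}²)/d_k, a_{k+1} = ⌊(a₀ + m_{k+1})/d_{k+1}⌋ (starting m₀ = 0, d₀ = 1), with convergents p_k = a_k·p_{k-1} + p_{k-2}, q_k = a_k·q_{k-1} + q_{k-2} (p₋₁ = 1, q₋₁ = 0):
  k = 0: a₀ = 8; p₀/q₀ = 8/1; p₀² − 80·q₀² = 64 − 80 = -16.
  k = 1: m = 8, d = 16, a = ⌊(8 + 8)/16⌋ = 1; p/q = (1·8 + 1)/(1·1 + 0) = 9/1; p² − 80·q² = 81 − 80 = 1.
  The first convergent with p² − 80·q² = 1 gives the fundamental solution (x₁, y₁) = (9, 1).
Step 2: Apply the recurrence (x_{n+1}, y_{n+1}) = (x₁x_n + 80y₁y_n, x₁y_n + y₁x_n) repeatedly.
  From (x_1, y_1) = (9, 1): x_2 = 9·9 + 80·1·1 = 161; y_2 = 9·1 + 1·9 = 18.
  From (x_2, y_2) = (161, 18): x_3 = 9·161 + 80·1·18 = 2889; y_3 = 9·18 + 1·161 = 323.
  From (x_3, y_3) = (2889, 323): x_4 = 9·2889 + 80·1·323 = 51841; y_4 = 9·323 + 1·2889 = 5796.
Step 3: Verify x_4² - 80·y_4² = 2687489281 - 2687489280 = 1 (should be 1). ✓

(x_1, y_1) = (9, 1); (x_4, y_4) = (51841, 5796).


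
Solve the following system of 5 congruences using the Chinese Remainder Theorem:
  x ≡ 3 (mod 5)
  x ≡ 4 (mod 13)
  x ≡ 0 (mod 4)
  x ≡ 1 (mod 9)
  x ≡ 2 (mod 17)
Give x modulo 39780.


Product of moduli M = 5 · 13 · 4 · 9 · 17 = 39780.
Merge one congruence at a time:
  Start: x ≡ 3 (mod 5).
  Combine with x ≡ 4 (mod 13); new modulus lcm = 65.
    Write x = 3 + 5·t and substitute into x ≡ 4 (mod 13): 5·t ≡ 4 − 3 = 1 (mod 13).
    The inverse of 5 mod 13 is 8 (since 5·8 = 40 = 3·13 + 1), so t ≡ 8·1 = 8 ≡ 8 (mod 13).
    Then x = 3 + 5·8 = 43, valid modulo lcm(5, 13) = 65: x ≡ 43 (mod 65).
  Combine with x ≡ 0 (mod 4); new modulus lcm = 260.
    Write x = 43 + 65·t and substitute into x ≡ 0 (mod 4): 65·t ≡ 0 − 43 = -43 (mod 4).
    Reduce coefficients mod 4: 1·t ≡ 1 (mod 4).
    So t ≡ 1 (mod 4).
    Then x = 43 + 65·1 = 108, valid modulo lcm(65, 4) = 260: x ≡ 108 (mod 260).
  Combine with x ≡ 1 (mod 9); new modulus lcm = 2340.
    Write x = 108 + 260·t and substitute into x ≡ 1 (mod 9): 260·t ≡ 1 − 108 = -107 (mod 9).
    Reduce coefficients mod 9: 8·t ≡ 1 (mod 9).
    The inverse of 8 mod 9 is 8 (since 8·8 = 64 = 7·9 + 1), so t ≡ 8·1 = 8 ≡ 8 (mod 9).
    Then x = 108 + 260·8 = 2188, valid modulo lcm(260, 9) = 2340: x ≡ 2188 (mod 2340).
  Combine with x ≡ 2 (mod 17); new modulus lcm = 39780.
    Write x = 2188 + 2340·t and substitute into x ≡ 2 (mod 17): 2340·t ≡ 2 − 2188 = -2186 (mod 17).
    Reduce coefficients mod 17: 11·t ≡ 7 (mod 17).
    The inverse of 11 mod 17 is 14 (since 11·14 = 154 = 9·17 + 1), so t ≡ 14·7 = 98 ≡ 13 (mod 17).
    Then x = 2188 + 2340·13 = 32608, valid modulo lcm(2340, 17) = 39780: x ≡ 32608 (mod 39780).
Verify against each original: 32608 mod 5 = 3, 32608 mod 13 = 4, 32608 mod 4 = 0, 32608 mod 9 = 1, 32608 mod 17 = 2.

x ≡ 32608 (mod 39780).


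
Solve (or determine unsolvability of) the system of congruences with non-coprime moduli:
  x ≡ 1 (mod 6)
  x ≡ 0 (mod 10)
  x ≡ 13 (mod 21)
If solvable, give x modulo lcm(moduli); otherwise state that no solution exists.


Moduli 6, 10, 21 are not pairwise coprime, so CRT works modulo lcm(m_i) when all pairwise compatibility conditions hold.
Pairwise compatibility: gcd(m_i, m_j) must divide a_i - a_j for every pair.
Merge one congruence at a time:
  Start: x ≡ 1 (mod 6).
  Combine with x ≡ 0 (mod 10): gcd(6, 10) = 2, and 0 - 1 = -1 is NOT divisible by 2.
    ⇒ system is inconsistent (no integer solution).

No solution (the system is inconsistent).


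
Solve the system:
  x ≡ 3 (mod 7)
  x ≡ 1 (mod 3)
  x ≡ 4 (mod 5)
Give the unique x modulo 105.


Moduli 7, 3, 5 are pairwise coprime; by CRT there is a unique solution modulo M = 7 · 3 · 5 = 105.
Solve pairwise, accumulating the modulus:
  Start with x ≡ 3 (mod 7).
  Combine with x ≡ 1 (mod 3): since gcd(7, 3) = 1, we get a unique residue mod 21.
    Write x = 3 + 7·t and substitute into x ≡ 1 (mod 3): 7·t ≡ 1 − 3 = -2 (mod 3).
    Reduce coefficients mod 3: 1·t ≡ 1 (mod 3).
    So t ≡ 1 (mod 3).
    Then x = 3 + 7·1 = 10, valid modulo lcm(7, 3) = 21: x ≡ 10 (mod 21).
  Combine with x ≡ 4 (mod 5): since gcd(21, 5) = 1, we get a unique residue mod 105.
    Write x = 10 + 21·t and substitute into x ≡ 4 (mod 5): 21·t ≡ 4 − 10 = -6 (mod 5).
    Reduce coefficients mod 5: 1·t ≡ 4 (mod 5).
    So t ≡ 4 (mod 5).
    Then x = 10 + 21·4 = 94, valid modulo lcm(21, 5) = 105: x ≡ 94 (mod 105).
Verify: 94 mod 7 = 3 ✓, 94 mod 3 = 1 ✓, 94 mod 5 = 4 ✓.

x ≡ 94 (mod 105).


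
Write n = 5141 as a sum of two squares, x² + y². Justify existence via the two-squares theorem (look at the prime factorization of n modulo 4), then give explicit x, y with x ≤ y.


Step 1: Factor n = 5141 = 53 · 97.
Step 2: Check the mod-4 condition on each prime factor: 53 ≡ 1 (mod 4), exponent 1; 97 ≡ 1 (mod 4), exponent 1.
All primes ≡ 3 (mod 4) appear to even exponent (or don't appear), so by the two-squares theorem n IS expressible as a sum of two squares.
Step 3: Build a representation. Here n = 53 · 97 is a product of primes ≡ 1 (mod 4). Each prime p ≡ 1 (mod 4) is itself a sum of two squares; find a² by testing p − a² for a perfect square:
  53: 53 − 1² = 52, 53 − 2² = 49 = 7² ⇒ 53 = 2² + 7².
  97: 97 − 1² = 96, 97 − 2² = 93, 97 − 3² = 88, 97 − 4² = 81 = 9² ⇒ 97 = 4² + 9².
  Combine using the Brahmagupta–Fibonacci identity (a² + b²)(c² + d²) = (ac − bd)² + (ad + bc)² = (ac + bd)² + (ad − bc)²:
  53 · 97 = 5141: from (2² + 7²)(4² + 9²), take (2·4 − 7·9, 2·9 + 7·4) = (8 − 63, 18 + 28) = (-55, 46); dropping signs (only squares matter) gives (55, 46); check 55² + 46² = 3025 + 2116 = 5141 ✓.
Step 4: Order so x ≤ y and verify: 46² + 55² = 2116 + 3025 = 5141 = n. ✓

n = 5141 = 46² + 55² (one valid representation with x ≤ y).


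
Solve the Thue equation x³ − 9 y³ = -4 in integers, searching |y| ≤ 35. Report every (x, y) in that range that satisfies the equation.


The equation is x³ - 9y³ = -4. For fixed y, x³ = 9·y³ − 4, so a solution requires the RHS to be a perfect cube.
Strategy: iterate y from -35 to 35, compute RHS = 9·y³ − 4, and check whether it is a (positive or negative) perfect cube.
Check small values of y:
  y = 0: RHS = -4 is not a perfect cube.
  y = 1: RHS = 5 is not a perfect cube.
  y = -1: RHS = -13 is not a perfect cube.
  y = 2: RHS = 68 is not a perfect cube.
  y = -2: RHS = -76 is not a perfect cube.
  y = 3: RHS = 239 is not a perfect cube.
  y = -3: RHS = -247 is not a perfect cube.
Continuing the search up to |y| = 35 finds no solutions either.
No (x, y) in the scanned range satisfies the equation.

No integer solutions with |y| ≤ 35.


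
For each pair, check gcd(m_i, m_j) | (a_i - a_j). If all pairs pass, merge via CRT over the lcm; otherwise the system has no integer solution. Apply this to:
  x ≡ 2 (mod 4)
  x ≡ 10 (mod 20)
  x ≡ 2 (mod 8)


Moduli 4, 20, 8 are not pairwise coprime, so CRT works modulo lcm(m_i) when all pairwise compatibility conditions hold.
Pairwise compatibility: gcd(m_i, m_j) must divide a_i - a_j for every pair.
Merge one congruence at a time:
  Start: x ≡ 2 (mod 4).
  Combine with x ≡ 10 (mod 20): gcd(4, 20) = 4; 10 - 2 = 8, which IS divisible by 4, so compatible.
    Write x = 2 + 4·t and substitute into x ≡ 10 (mod 20): 4·t ≡ 10 − 2 = 8 (mod 20).
    Divide the congruence (and modulus) by g = 4: 1·t ≡ 2 (mod 5).
    So t ≡ 2 (mod 5).
    Then x = 2 + 4·2 = 10, valid modulo lcm(4, 20) = 20: x ≡ 10 (mod 20).
  Combine with x ≡ 2 (mod 8): gcd(20, 8) = 4; 2 - 10 = -8, which IS divisible by 4, so compatible.
    Write x = 10 + 20·t and substitute into x ≡ 2 (mod 8): 20·t ≡ 2 − 10 = -8 (mod 8).
    Divide the congruence (and modulus) by g = 4: 5·t ≡ -2 (mod 2).
    Reduce coefficients mod 2: 1·t ≡ 0 (mod 2).
    So t ≡ 0 (mod 2).
    Then x = 10 + 20·0 = 10, valid modulo lcm(20, 8) = 40: x ≡ 10 (mod 40).
Verify: 10 mod 4 = 2, 10 mod 20 = 10, 10 mod 8 = 2.

x ≡ 10 (mod 40).


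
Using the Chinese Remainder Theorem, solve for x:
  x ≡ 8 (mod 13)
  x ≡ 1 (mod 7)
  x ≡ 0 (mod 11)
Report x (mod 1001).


Moduli 13, 7, 11 are pairwise coprime; by CRT there is a unique solution modulo M = 13 · 7 · 11 = 1001.
Solve pairwise, accumulating the modulus:
  Start with x ≡ 8 (mod 13).
  Combine with x ≡ 1 (mod 7): since gcd(13, 7) = 1, we get a unique residue mod 91.
    Write x = 8 + 13·t and substitute into x ≡ 1 (mod 7): 13·t ≡ 1 − 8 = -7 (mod 7).
    Reduce coefficients mod 7: 6·t ≡ 0 (mod 7).
    The inverse of 6 mod 7 is 6 (since 6·6 = 36 = 5·7 + 1), so t ≡ 6·0 = 0 ≡ 0 (mod 7).
    Then x = 8 + 13·0 = 8, valid modulo lcm(13, 7) = 91: x ≡ 8 (mod 91).
  Combine with x ≡ 0 (mod 11): since gcd(91, 11) = 1, we get a unique residue mod 1001.
    Write x = 8 + 91·t and substitute into x ≡ 0 (mod 11): 91·t ≡ 0 − 8 = -8 (mod 11).
    Reduce coefficients mod 11: 3·t ≡ 3 (mod 11).
    The inverse of 3 mod 11 is 4 (since 3·4 = 12 = 1·11 + 1), so t ≡ 4·3 = 12 ≡ 1 (mod 11).
    Then x = 8 + 91·1 = 99, valid modulo lcm(91, 11) = 1001: x ≡ 99 (mod 1001).
Verify: 99 mod 13 = 8 ✓, 99 mod 7 = 1 ✓, 99 mod 11 = 0 ✓.

x ≡ 99 (mod 1001).


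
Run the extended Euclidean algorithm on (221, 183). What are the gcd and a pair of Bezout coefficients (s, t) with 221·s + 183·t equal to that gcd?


Euclidean algorithm on (221, 183) — divide until remainder is 0:
  221 = 1 · 183 + 38
  183 = 4 · 38 + 31
  38 = 1 · 31 + 7
  31 = 4 · 7 + 3
  7 = 2 · 3 + 1
  3 = 3 · 1 + 0
gcd(221, 183) = 1.
Track Bezout coefficients alongside the remainders: start with r₀ = 221 = a·1 + b·0 (s = 1, t = 0) and r₁ = 183 = a·0 + b·1 (s = 0, t = 1); each new remainder r_{k+1} = r_{k-1} − q_k·r_k inherits s_{k+1} = s_{k-1} − q_k·s_k, t_{k+1} = t_{k-1} − q_k·t_k, so r_k = a·s_k + b·t_k at every step:
  q = 1: r = 38, s = 1 − 1·0 = 1, t = 0 − 1·1 = -1  (check: 221·1 + 183·(-1) = 38)
  q = 4: r = 31, s = 0 − 4·1 = -4, t = 1 − 4·(-1) = 5  (check: 221·(-4) + 183·5 = 31)
  q = 1: r = 7, s = 1 − 1·(-4) = 5, t = -1 − 1·5 = -6  (check: 221·5 + 183·(-6) = 7)
  q = 4: r = 3, s = -4 − 4·5 = -24, t = 5 − 4·(-6) = 29  (check: 221·(-24) + 183·29 = 3)
  q = 2: r = 1, s = 5 − 2·(-24) = 53, t = -6 − 2·29 = -64  (check: 221·53 + 183·(-64) = 1)
The row with r = 1 (the gcd) gives the Bezout coefficients s = 53, t = -64.
Result: 221 · (53) + 183 · (-64) = 1.

gcd(221, 183) = 1; s = 53, t = -64 (check: 221·53 + 183·(-64) = 1).


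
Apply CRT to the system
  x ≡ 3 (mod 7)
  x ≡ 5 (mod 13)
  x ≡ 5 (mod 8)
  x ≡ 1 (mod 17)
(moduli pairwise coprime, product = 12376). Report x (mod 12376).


Product of moduli M = 7 · 13 · 8 · 17 = 12376.
Merge one congruence at a time:
  Start: x ≡ 3 (mod 7).
  Combine with x ≡ 5 (mod 13); new modulus lcm = 91.
    Write x = 3 + 7·t and substitute into x ≡ 5 (mod 13): 7·t ≡ 5 − 3 = 2 (mod 13).
    The inverse of 7 mod 13 is 2 (since 7·2 = 14 = 1·13 + 1), so t ≡ 2·2 = 4 ≡ 4 (mod 13).
    Then x = 3 + 7·4 = 31, valid modulo lcm(7, 13) = 91: x ≡ 31 (mod 91).
  Combine with x ≡ 5 (mod 8); new modulus lcm = 728.
    Write x = 31 + 91·t and substitute into x ≡ 5 (mod 8): 91·t ≡ 5 − 31 = -26 (mod 8).
    Reduce coefficients mod 8: 3·t ≡ 6 (mod 8).
    The inverse of 3 mod 8 is 3 (since 3·3 = 9 = 1·8 + 1), so t ≡ 3·6 = 18 ≡ 2 (mod 8).
    Then x = 31 + 91·2 = 213, valid modulo lcm(91, 8) = 728: x ≡ 213 (mod 728).
  Combine with x ≡ 1 (mod 17); new modulus lcm = 12376.
    Write x = 213 + 728·t and substitute into x ≡ 1 (mod 17): 728·t ≡ 1 − 213 = -212 (mod 17).
    Reduce coefficients mod 17: 14·t ≡ 9 (mod 17).
    The inverse of 14 mod 17 is 11 (since 14·11 = 154 = 9·17 + 1), so t ≡ 11·9 = 99 ≡ 14 (mod 17).
    Then x = 213 + 728·14 = 10405, valid modulo lcm(728, 17) = 12376: x ≡ 10405 (mod 12376).
Verify against each original: 10405 mod 7 = 3, 10405 mod 13 = 5, 10405 mod 8 = 5, 10405 mod 17 = 1.

x ≡ 10405 (mod 12376).


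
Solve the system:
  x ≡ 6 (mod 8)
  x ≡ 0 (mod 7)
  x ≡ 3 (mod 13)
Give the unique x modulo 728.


Moduli 8, 7, 13 are pairwise coprime; by CRT there is a unique solution modulo M = 8 · 7 · 13 = 728.
Solve pairwise, accumulating the modulus:
  Start with x ≡ 6 (mod 8).
  Combine with x ≡ 0 (mod 7): since gcd(8, 7) = 1, we get a unique residue mod 56.
    Write x = 6 + 8·t and substitute into x ≡ 0 (mod 7): 8·t ≡ 0 − 6 = -6 (mod 7).
    Reduce coefficients mod 7: 1·t ≡ 1 (mod 7).
    So t ≡ 1 (mod 7).
    Then x = 6 + 8·1 = 14, valid modulo lcm(8, 7) = 56: x ≡ 14 (mod 56).
  Combine with x ≡ 3 (mod 13): since gcd(56, 13) = 1, we get a unique residue mod 728.
    Write x = 14 + 56·t and substitute into x ≡ 3 (mod 13): 56·t ≡ 3 − 14 = -11 (mod 13).
    Reduce coefficients mod 13: 4·t ≡ 2 (mod 13).
    The inverse of 4 mod 13 is 10 (since 4·10 = 40 = 3·13 + 1), so t ≡ 10·2 = 20 ≡ 7 (mod 13).
    Then x = 14 + 56·7 = 406, valid modulo lcm(56, 13) = 728: x ≡ 406 (mod 728).
Verify: 406 mod 8 = 6 ✓, 406 mod 7 = 0 ✓, 406 mod 13 = 3 ✓.

x ≡ 406 (mod 728).


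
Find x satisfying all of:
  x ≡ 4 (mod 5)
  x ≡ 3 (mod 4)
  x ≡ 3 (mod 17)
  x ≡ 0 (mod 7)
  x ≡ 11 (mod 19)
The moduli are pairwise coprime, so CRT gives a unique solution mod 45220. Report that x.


Product of moduli M = 5 · 4 · 17 · 7 · 19 = 45220.
Merge one congruence at a time:
  Start: x ≡ 4 (mod 5).
  Combine with x ≡ 3 (mod 4); new modulus lcm = 20.
    Write x = 4 + 5·t and substitute into x ≡ 3 (mod 4): 5·t ≡ 3 − 4 = -1 (mod 4).
    Reduce coefficients mod 4: 1·t ≡ 3 (mod 4).
    So t ≡ 3 (mod 4).
    Then x = 4 + 5·3 = 19, valid modulo lcm(5, 4) = 20: x ≡ 19 (mod 20).
  Combine with x ≡ 3 (mod 17); new modulus lcm = 340.
    Write x = 19 + 20·t and substitute into x ≡ 3 (mod 17): 20·t ≡ 3 − 19 = -16 (mod 17).
    Reduce coefficients mod 17: 3·t ≡ 1 (mod 17).
    The inverse of 3 mod 17 is 6 (since 3·6 = 18 = 1·17 + 1), so t ≡ 6·1 = 6 ≡ 6 (mod 17).
    Then x = 19 + 20·6 = 139, valid modulo lcm(20, 17) = 340: x ≡ 139 (mod 340).
  Combine with x ≡ 0 (mod 7); new modulus lcm = 2380.
    Write x = 139 + 340·t and substitute into x ≡ 0 (mod 7): 340·t ≡ 0 − 139 = -139 (mod 7).
    Reduce coefficients mod 7: 4·t ≡ 1 (mod 7).
    The inverse of 4 mod 7 is 2 (since 4·2 = 8 = 1·7 + 1), so t ≡ 2·1 = 2 ≡ 2 (mod 7).
    Then x = 139 + 340·2 = 819, valid modulo lcm(340, 7) = 2380: x ≡ 819 (mod 2380).
  Combine with x ≡ 11 (mod 19); new modulus lcm = 45220.
    Write x = 819 + 2380·t and substitute into x ≡ 11 (mod 19): 2380·t ≡ 11 − 819 = -808 (mod 19).
    Reduce coefficients mod 19: 5·t ≡ 9 (mod 19).
    The inverse of 5 mod 19 is 4 (since 5·4 = 20 = 1·19 + 1), so t ≡ 4·9 = 36 ≡ 17 (mod 19).
    Then x = 819 + 2380·17 = 41279, valid modulo lcm(2380, 19) = 45220: x ≡ 41279 (mod 45220).
Verify against each original: 41279 mod 5 = 4, 41279 mod 4 = 3, 41279 mod 17 = 3, 41279 mod 7 = 0, 41279 mod 19 = 11.

x ≡ 41279 (mod 45220).


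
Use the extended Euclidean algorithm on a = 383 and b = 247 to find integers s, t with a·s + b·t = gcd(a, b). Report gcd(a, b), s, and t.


Euclidean algorithm on (383, 247) — divide until remainder is 0:
  383 = 1 · 247 + 136
  247 = 1 · 136 + 111
  136 = 1 · 111 + 25
  111 = 4 · 25 + 11
  25 = 2 · 11 + 3
  11 = 3 · 3 + 2
  3 = 1 · 2 + 1
  2 = 2 · 1 + 0
gcd(383, 247) = 1.
Track Bezout coefficients alongside the remainders: start with r₀ = 383 = a·1 + b·0 (s = 1, t = 0) and r₁ = 247 = a·0 + b·1 (s = 0, t = 1); each new remainder r_{k+1} = r_{k-1} − q_k·r_k inherits s_{k+1} = s_{k-1} − q_k·s_k, t_{k+1} = t_{k-1} − q_k·t_k, so r_k = a·s_k + b·t_k at every step:
  q = 1: r = 136, s = 1 − 1·0 = 1, t = 0 − 1·1 = -1  (check: 383·1 + 247·(-1) = 136)
  q = 1: r = 111, s = 0 − 1·1 = -1, t = 1 − 1·(-1) = 2  (check: 383·(-1) + 247·2 = 111)
  q = 1: r = 25, s = 1 − 1·(-1) = 2, t = -1 − 1·2 = -3  (check: 383·2 + 247·(-3) = 25)
  q = 4: r = 11, s = -1 − 4·2 = -9, t = 2 − 4·(-3) = 14  (check: 383·(-9) + 247·14 = 11)
  q = 2: r = 3, s = 2 − 2·(-9) = 20, t = -3 − 2·14 = -31  (check: 383·20 + 247·(-31) = 3)
  q = 3: r = 2, s = -9 − 3·20 = -69, t = 14 − 3·(-31) = 107  (check: 383·(-69) + 247·107 = 2)
  q = 1: r = 1, s = 20 − 1·(-69) = 89, t = -31 − 1·107 = -138  (check: 383·89 + 247·(-138) = 1)
The row with r = 1 (the gcd) gives the Bezout coefficients s = 89, t = -138.
Result: 383 · (89) + 247 · (-138) = 1.

gcd(383, 247) = 1; s = 89, t = -138 (check: 383·89 + 247·(-138) = 1).


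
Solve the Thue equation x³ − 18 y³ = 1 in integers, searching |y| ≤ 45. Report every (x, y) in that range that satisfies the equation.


The equation is x³ - 18y³ = 1. For fixed y, x³ = 18·y³ + 1, so a solution requires the RHS to be a perfect cube.
Strategy: iterate y from -45 to 45, compute RHS = 18·y³ + 1, and check whether it is a (positive or negative) perfect cube.
Check small values of y:
  y = 0: RHS = 1 = (1)³ ⇒ x = 1 works.
  y = 1: RHS = 19 is not a perfect cube.
  y = -1: RHS = -17 is not a perfect cube.
  y = 2: RHS = 145 is not a perfect cube.
  y = -2: RHS = -143 is not a perfect cube.
  y = 3: RHS = 487 is not a perfect cube.
  y = -3: RHS = -485 is not a perfect cube.
Continuing the search up to |y| = 45 finds no further solutions beyond those listed.
Collected solutions: (1, 0).

Solutions (with |y| ≤ 45): (1, 0).


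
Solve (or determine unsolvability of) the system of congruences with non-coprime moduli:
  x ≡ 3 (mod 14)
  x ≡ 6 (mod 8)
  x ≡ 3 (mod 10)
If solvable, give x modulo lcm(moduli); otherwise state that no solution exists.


Moduli 14, 8, 10 are not pairwise coprime, so CRT works modulo lcm(m_i) when all pairwise compatibility conditions hold.
Pairwise compatibility: gcd(m_i, m_j) must divide a_i - a_j for every pair.
Merge one congruence at a time:
  Start: x ≡ 3 (mod 14).
  Combine with x ≡ 6 (mod 8): gcd(14, 8) = 2, and 6 - 3 = 3 is NOT divisible by 2.
    ⇒ system is inconsistent (no integer solution).

No solution (the system is inconsistent).


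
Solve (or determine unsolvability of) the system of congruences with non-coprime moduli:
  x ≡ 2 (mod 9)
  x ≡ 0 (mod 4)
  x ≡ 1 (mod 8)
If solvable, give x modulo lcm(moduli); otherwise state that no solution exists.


Moduli 9, 4, 8 are not pairwise coprime, so CRT works modulo lcm(m_i) when all pairwise compatibility conditions hold.
Pairwise compatibility: gcd(m_i, m_j) must divide a_i - a_j for every pair.
Merge one congruence at a time:
  Start: x ≡ 2 (mod 9).
  Combine with x ≡ 0 (mod 4): gcd(9, 4) = 1; 0 - 2 = -2, which IS divisible by 1, so compatible.
    Write x = 2 + 9·t and substitute into x ≡ 0 (mod 4): 9·t ≡ 0 − 2 = -2 (mod 4).
    Reduce coefficients mod 4: 1·t ≡ 2 (mod 4).
    So t ≡ 2 (mod 4).
    Then x = 2 + 9·2 = 20, valid modulo lcm(9, 4) = 36: x ≡ 20 (mod 36).
  Combine with x ≡ 1 (mod 8): gcd(36, 8) = 4, and 1 - 20 = -19 is NOT divisible by 4.
    ⇒ system is inconsistent (no integer solution).

No solution (the system is inconsistent).


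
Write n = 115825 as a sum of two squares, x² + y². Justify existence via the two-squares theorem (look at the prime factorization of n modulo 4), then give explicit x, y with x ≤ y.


Step 1: Factor n = 115825 = 5^2 · 41 · 113.
Step 2: Check the mod-4 condition on each prime factor: 5 ≡ 1 (mod 4), exponent 2; 41 ≡ 1 (mod 4), exponent 1; 113 ≡ 1 (mod 4), exponent 1.
All primes ≡ 3 (mod 4) appear to even exponent (or don't appear), so by the two-squares theorem n IS expressible as a sum of two squares.
Step 3: Build a representation. Group n = k² · m with k = 5 and m = 41 · 113 = 4633 (a product of primes ≡ 1 (mod 4)); a representation of m scales to one of n via (k·x)² + (k·y)² = k²(x² + y²). Each prime p ≡ 1 (mod 4) is itself a sum of two squares; find a² by testing p − a² for a perfect square:
  41: 41 − 1² = 40, 41 − 2² = 37, 41 − 3² = 32, 41 − 4² = 25 = 5² ⇒ 41 = 4² + 5².
  113: 113 − 1² = 112, 113 − 2² = 109, 113 − 3² = 104, 113 − 4² = 97, 113 − 5² = 88, 113 − 6² = 77, 113 − 7² = 64 = 8² ⇒ 113 = 7² + 8².
  Combine using the Brahmagupta–Fibonacci identity (a² + b²)(c² + d²) = (ac − bd)² + (ad + bc)² = (ac + bd)² + (ad − bc)²:
  41 · 113 = 4633: from (4² + 5²)(7² + 8²), take (4·7 − 5·8, 4·8 + 5·7) = (28 − 40, 32 + 35) = (-12, 67); dropping signs (only squares matter) gives (12, 67); check 12² + 67² = 144 + 4489 = 4633 ✓.
  Scale by k = 5: (5·12, 5·67) = (60, 335).
Step 4: Order so x ≤ y and verify: 60² + 335² = 3600 + 112225 = 115825 = n. ✓

n = 115825 = 60² + 335² (one valid representation with x ≤ y).


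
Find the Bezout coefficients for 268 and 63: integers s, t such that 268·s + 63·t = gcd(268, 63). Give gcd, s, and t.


Euclidean algorithm on (268, 63) — divide until remainder is 0:
  268 = 4 · 63 + 16
  63 = 3 · 16 + 15
  16 = 1 · 15 + 1
  15 = 15 · 1 + 0
gcd(268, 63) = 1.
Track Bezout coefficients alongside the remainders: start with r₀ = 268 = a·1 + b·0 (s = 1, t = 0) and r₁ = 63 = a·0 + b·1 (s = 0, t = 1); each new remainder r_{k+1} = r_{k-1} − q_k·r_k inherits s_{k+1} = s_{k-1} − q_k·s_k, t_{k+1} = t_{k-1} − q_k·t_k, so r_k = a·s_k + b·t_k at every step:
  q = 4: r = 16, s = 1 − 4·0 = 1, t = 0 − 4·1 = -4  (check: 268·1 + 63·(-4) = 16)
  q = 3: r = 15, s = 0 − 3·1 = -3, t = 1 − 3·(-4) = 13  (check: 268·(-3) + 63·13 = 15)
  q = 1: r = 1, s = 1 − 1·(-3) = 4, t = -4 − 1·13 = -17  (check: 268·4 + 63·(-17) = 1)
The row with r = 1 (the gcd) gives the Bezout coefficients s = 4, t = -17.
Result: 268 · (4) + 63 · (-17) = 1.

gcd(268, 63) = 1; s = 4, t = -17 (check: 268·4 + 63·(-17) = 1).


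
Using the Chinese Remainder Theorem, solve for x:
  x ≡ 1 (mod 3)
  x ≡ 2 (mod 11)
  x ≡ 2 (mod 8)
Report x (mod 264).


Moduli 3, 11, 8 are pairwise coprime; by CRT there is a unique solution modulo M = 3 · 11 · 8 = 264.
Solve pairwise, accumulating the modulus:
  Start with x ≡ 1 (mod 3).
  Combine with x ≡ 2 (mod 11): since gcd(3, 11) = 1, we get a unique residue mod 33.
    Write x = 1 + 3·t and substitute into x ≡ 2 (mod 11): 3·t ≡ 2 − 1 = 1 (mod 11).
    The inverse of 3 mod 11 is 4 (since 3·4 = 12 = 1·11 + 1), so t ≡ 4·1 = 4 ≡ 4 (mod 11).
    Then x = 1 + 3·4 = 13, valid modulo lcm(3, 11) = 33: x ≡ 13 (mod 33).
  Combine with x ≡ 2 (mod 8): since gcd(33, 8) = 1, we get a unique residue mod 264.
    Write x = 13 + 33·t and substitute into x ≡ 2 (mod 8): 33·t ≡ 2 − 13 = -11 (mod 8).
    Reduce coefficients mod 8: 1·t ≡ 5 (mod 8).
    So t ≡ 5 (mod 8).
    Then x = 13 + 33·5 = 178, valid modulo lcm(33, 8) = 264: x ≡ 178 (mod 264).
Verify: 178 mod 3 = 1 ✓, 178 mod 11 = 2 ✓, 178 mod 8 = 2 ✓.

x ≡ 178 (mod 264).


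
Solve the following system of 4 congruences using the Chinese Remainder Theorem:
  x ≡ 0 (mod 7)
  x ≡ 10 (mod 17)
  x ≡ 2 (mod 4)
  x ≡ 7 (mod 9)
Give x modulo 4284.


Product of moduli M = 7 · 17 · 4 · 9 = 4284.
Merge one congruence at a time:
  Start: x ≡ 0 (mod 7).
  Combine with x ≡ 10 (mod 17); new modulus lcm = 119.
    Write x = 0 + 7·t and substitute into x ≡ 10 (mod 17): 7·t ≡ 10 − 0 = 10 (mod 17).
    The inverse of 7 mod 17 is 5 (since 7·5 = 35 = 2·17 + 1), so t ≡ 5·10 = 50 ≡ 16 (mod 17).
    Then x = 0 + 7·16 = 112, valid modulo lcm(7, 17) = 119: x ≡ 112 (mod 119).
  Combine with x ≡ 2 (mod 4); new modulus lcm = 476.
    Write x = 112 + 119·t and substitute into x ≡ 2 (mod 4): 119·t ≡ 2 − 112 = -110 (mod 4).
    Reduce coefficients mod 4: 3·t ≡ 2 (mod 4).
    The inverse of 3 mod 4 is 3 (since 3·3 = 9 = 2·4 + 1), so t ≡ 3·2 = 6 ≡ 2 (mod 4).
    Then x = 112 + 119·2 = 350, valid modulo lcm(119, 4) = 476: x ≡ 350 (mod 476).
  Combine with x ≡ 7 (mod 9); new modulus lcm = 4284.
    Write x = 350 + 476·t and substitute into x ≡ 7 (mod 9): 476·t ≡ 7 − 350 = -343 (mod 9).
    Reduce coefficients mod 9: 8·t ≡ 8 (mod 9).
    The inverse of 8 mod 9 is 8 (since 8·8 = 64 = 7·9 + 1), so t ≡ 8·8 = 64 ≡ 1 (mod 9).
    Then x = 350 + 476·1 = 826, valid modulo lcm(476, 9) = 4284: x ≡ 826 (mod 4284).
Verify against each original: 826 mod 7 = 0, 826 mod 17 = 10, 826 mod 4 = 2, 826 mod 9 = 7.

x ≡ 826 (mod 4284).


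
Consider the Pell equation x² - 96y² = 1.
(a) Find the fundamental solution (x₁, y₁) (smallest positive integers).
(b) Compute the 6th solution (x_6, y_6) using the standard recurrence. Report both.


Step 1: Find the fundamental solution (x₁, y₁) of x² - 96y² = 1.
  Expand √96 as a continued fraction. a₀ = ⌊√96⌋ = 9; iterate m_{k+1} = d_k·a_k − m_k, d_{k+1} = (96 − m_{k+1}²)/d_k, a_{k+1} = ⌊(a₀ + m_{k+1})/d_{k+1}⌋ (starting m₀ = 0, d₀ = 1), with convergents p_k = a_k·p_{k-1} + p_{k-2}, q_k = a_k·q_{k-1} + q_{k-2} (p₋₁ = 1, q₋₁ = 0):
  k = 0: a₀ = 9; p₀/q₀ = 9/1; p₀² − 96·q₀² = 81 − 96 = -15.
  k = 1: m = 9, d = 15, a = ⌊(9 + 9)/15⌋ = 1; p/q = (1·9 + 1)/(1·1 + 0) = 10/1; p² − 96·q² = 100 − 96 = 4.
  k = 2: m = 6, d = 4, a = ⌊(9 + 6)/4⌋ = 3; p/q = (3·10 + 9)/(3·1 + 1) = 39/4; p² − 96·q² = 1521 − 1536 = -15.
  k = 3: m = 6, d = 15, a = ⌊(9 + 6)/15⌋ = 1; p/q = (1·39 + 10)/(1·4 + 1) = 49/5; p² − 96·q² = 2401 − 2400 = 1.
  The first convergent with p² − 96·q² = 1 gives the fundamental solution (x₁, y₁) = (49, 5).
Step 2: Apply the recurrence (x_{n+1}, y_{n+1}) = (x₁x_n + 96y₁y_n, x₁y_n + y₁x_n) repeatedly.
  From (x_1, y_1) = (49, 5): x_2 = 49·49 + 96·5·5 = 4801; y_2 = 49·5 + 5·49 = 490.
  From (x_2, y_2) = (4801, 490): x_3 = 49·4801 + 96·5·490 = 470449; y_3 = 49·490 + 5·4801 = 48015.
  From (x_3, y_3) = (470449, 48015): x_4 = 49·470449 + 96·5·48015 = 46099201; y_4 = 49·48015 + 5·470449 = 4704980.
  From (x_4, y_4) = (46099201, 4704980): x_5 = 49·46099201 + 96·5·4704980 = 4517251249; y_5 = 49·4704980 + 5·46099201 = 461040025.
  From (x_5, y_5) = (4517251249, 461040025): x_6 = 49·4517251249 + 96·5·461040025 = 442644523201; y_6 = 49·461040025 + 5·4517251249 = 45177217470.
Step 3: Verify x_6² - 96·y_6² = 195934173919840627286401 - 195934173919840627286400 = 1 (should be 1). ✓

(x_1, y_1) = (49, 5); (x_6, y_6) = (442644523201, 45177217470).


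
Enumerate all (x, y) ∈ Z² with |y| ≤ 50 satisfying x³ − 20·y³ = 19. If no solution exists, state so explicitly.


The equation is x³ - 20y³ = 19. For fixed y, x³ = 20·y³ + 19, so a solution requires the RHS to be a perfect cube.
Strategy: iterate y from -50 to 50, compute RHS = 20·y³ + 19, and check whether it is a (positive or negative) perfect cube.
Check small values of y:
  y = 0: RHS = 19 is not a perfect cube.
  y = 1: RHS = 39 is not a perfect cube.
  y = -1: RHS = -1 = (-1)³ ⇒ x = -1 works.
  y = 2: RHS = 179 is not a perfect cube.
  y = -2: RHS = -141 is not a perfect cube.
  y = 3: RHS = 559 is not a perfect cube.
  y = -3: RHS = -521 is not a perfect cube.
Continuing the search up to |y| = 50 finds no further solutions beyond those listed.
Collected solutions: (-1, -1).

Solutions (with |y| ≤ 50): (-1, -1).


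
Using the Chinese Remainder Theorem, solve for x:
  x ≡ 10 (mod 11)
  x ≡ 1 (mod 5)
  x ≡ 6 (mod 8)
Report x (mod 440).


Moduli 11, 5, 8 are pairwise coprime; by CRT there is a unique solution modulo M = 11 · 5 · 8 = 440.
Solve pairwise, accumulating the modulus:
  Start with x ≡ 10 (mod 11).
  Combine with x ≡ 1 (mod 5): since gcd(11, 5) = 1, we get a unique residue mod 55.
    Write x = 10 + 11·t and substitute into x ≡ 1 (mod 5): 11·t ≡ 1 − 10 = -9 (mod 5).
    Reduce coefficients mod 5: 1·t ≡ 1 (mod 5).
    So t ≡ 1 (mod 5).
    Then x = 10 + 11·1 = 21, valid modulo lcm(11, 5) = 55: x ≡ 21 (mod 55).
  Combine with x ≡ 6 (mod 8): since gcd(55, 8) = 1, we get a unique residue mod 440.
    Write x = 21 + 55·t and substitute into x ≡ 6 (mod 8): 55·t ≡ 6 − 21 = -15 (mod 8).
    Reduce coefficients mod 8: 7·t ≡ 1 (mod 8).
    The inverse of 7 mod 8 is 7 (since 7·7 = 49 = 6·8 + 1), so t ≡ 7·1 = 7 ≡ 7 (mod 8).
    Then x = 21 + 55·7 = 406, valid modulo lcm(55, 8) = 440: x ≡ 406 (mod 440).
Verify: 406 mod 11 = 10 ✓, 406 mod 5 = 1 ✓, 406 mod 8 = 6 ✓.

x ≡ 406 (mod 440).


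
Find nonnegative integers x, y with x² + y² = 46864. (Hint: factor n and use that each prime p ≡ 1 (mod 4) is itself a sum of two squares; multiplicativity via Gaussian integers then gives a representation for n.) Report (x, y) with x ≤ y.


Step 1: Factor n = 46864 = 2^4 · 29 · 101.
Step 2: Check the mod-4 condition on each prime factor: 2 = 2 (special); 29 ≡ 1 (mod 4), exponent 1; 101 ≡ 1 (mod 4), exponent 1.
All primes ≡ 3 (mod 4) appear to even exponent (or don't appear), so by the two-squares theorem n IS expressible as a sum of two squares.
Step 3: Build a representation. Group n = k² · m with k = 4 and m = 29 · 101 = 2929 (a product of primes ≡ 1 (mod 4)); a representation of m scales to one of n via (k·x)² + (k·y)² = k²(x² + y²). Each prime p ≡ 1 (mod 4) is itself a sum of two squares; find a² by testing p − a² for a perfect square:
  29: 29 − 1² = 28, 29 − 2² = 25 = 5² ⇒ 29 = 2² + 5².
  101: 101 − 1² = 100 = 10² ⇒ 101 = 1² + 10².
  Combine using the Brahmagupta–Fibonacci identity (a² + b²)(c² + d²) = (ac − bd)² + (ad + bc)² = (ac + bd)² + (ad − bc)²:
  29 · 101 = 2929: from (2² + 5²)(1² + 10²), take (2·1 − 5·10, 2·10 + 5·1) = (2 − 50, 20 + 5) = (-48, 25); dropping signs (only squares matter) gives (48, 25); check 48² + 25² = 2304 + 625 = 2929 ✓.
  Scale by k = 4: (4·48, 4·25) = (192, 100).
Step 4: Order so x ≤ y and verify: 100² + 192² = 10000 + 36864 = 46864 = n. ✓

n = 46864 = 100² + 192² (one valid representation with x ≤ y).


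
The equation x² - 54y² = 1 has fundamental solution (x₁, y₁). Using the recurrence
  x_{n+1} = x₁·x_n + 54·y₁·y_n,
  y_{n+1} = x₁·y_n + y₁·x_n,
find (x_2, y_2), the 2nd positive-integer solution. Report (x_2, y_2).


Step 1: Find the fundamental solution (x₁, y₁) of x² - 54y² = 1.
  Expand √54 as a continued fraction. a₀ = ⌊√54⌋ = 7; iterate m_{k+1} = d_k·a_k − m_k, d_{k+1} = (54 − m_{k+1}²)/d_k, a_{k+1} = ⌊(a₀ + m_{k+1})/d_{k+1}⌋ (starting m₀ = 0, d₀ = 1), with convergents p_k = a_k·p_{k-1} + p_{k-2}, q_k = a_k·q_{k-1} + q_{k-2} (p₋₁ = 1, q₋₁ = 0):
  k = 0: a₀ = 7; p₀/q₀ = 7/1; p₀² − 54·q₀² = 49 − 54 = -5.
  k = 1: m = 7, d = 5, a = ⌊(7 + 7)/5⌋ = 2; p/q = (2·7 + 1)/(2·1 + 0) = 15/2; p² − 54·q² = 225 − 216 = 9.
  k = 2: m = 3, d = 9, a = ⌊(7 + 3)/9⌋ = 1; p/q = (1·15 + 7)/(1·2 + 1) = 22/3; p² − 54·q² = 484 − 486 = -2.
  k = 3: m = 6, d = 2, a = ⌊(7 + 6)/2⌋ = 6; p/q = (6·22 + 15)/(6·3 + 2) = 147/20; p² − 54·q² = 21609 − 21600 = 9.
  k = 4: m = 6, d = 9, a = ⌊(7 + 6)/9⌋ = 1; p/q = (1·147 + 22)/(1·20 + 3) = 169/23; p² − 54·q² = 28561 − 28566 = -5.
  k = 5: m = 3, d = 5, a = ⌊(7 + 3)/5⌋ = 2; p/q = (2·169 + 147)/(2·23 + 20) = 485/66; p² − 54·q² = 235225 − 235224 = 1.
  The first convergent with p² − 54·q² = 1 gives the fundamental solution (x₁, y₁) = (485, 66).
Step 2: Apply the recurrence (x_{n+1}, y_{n+1}) = (x₁x_n + 54y₁y_n, x₁y_n + y₁x_n) repeatedly.
  From (x_1, y_1) = (485, 66): x_2 = 485·485 + 54·66·66 = 470449; y_2 = 485·66 + 66·485 = 64020.
Step 3: Verify x_2² - 54·y_2² = 221322261601 - 221322261600 = 1 (should be 1). ✓

(x_1, y_1) = (485, 66); (x_2, y_2) = (470449, 64020).


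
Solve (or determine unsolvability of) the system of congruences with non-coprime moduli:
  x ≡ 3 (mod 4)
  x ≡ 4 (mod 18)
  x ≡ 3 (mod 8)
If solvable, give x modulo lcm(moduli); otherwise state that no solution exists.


Moduli 4, 18, 8 are not pairwise coprime, so CRT works modulo lcm(m_i) when all pairwise compatibility conditions hold.
Pairwise compatibility: gcd(m_i, m_j) must divide a_i - a_j for every pair.
Merge one congruence at a time:
  Start: x ≡ 3 (mod 4).
  Combine with x ≡ 4 (mod 18): gcd(4, 18) = 2, and 4 - 3 = 1 is NOT divisible by 2.
    ⇒ system is inconsistent (no integer solution).

No solution (the system is inconsistent).


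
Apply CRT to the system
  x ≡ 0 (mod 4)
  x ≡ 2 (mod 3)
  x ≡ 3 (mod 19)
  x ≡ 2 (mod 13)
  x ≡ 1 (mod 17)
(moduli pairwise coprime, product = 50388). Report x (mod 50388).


Product of moduli M = 4 · 3 · 19 · 13 · 17 = 50388.
Merge one congruence at a time:
  Start: x ≡ 0 (mod 4).
  Combine with x ≡ 2 (mod 3); new modulus lcm = 12.
    Write x = 0 + 4·t and substitute into x ≡ 2 (mod 3): 4·t ≡ 2 − 0 = 2 (mod 3).
    Reduce coefficients mod 3: 1·t ≡ 2 (mod 3).
    So t ≡ 2 (mod 3).
    Then x = 0 + 4·2 = 8, valid modulo lcm(4, 3) = 12: x ≡ 8 (mod 12).
  Combine with x ≡ 3 (mod 19); new modulus lcm = 228.
    Write x = 8 + 12·t and substitute into x ≡ 3 (mod 19): 12·t ≡ 3 − 8 = -5 (mod 19).
    Reduce coefficients mod 19: 12·t ≡ 14 (mod 19).
    The inverse of 12 mod 19 is 8 (since 12·8 = 96 = 5·19 + 1), so t ≡ 8·14 = 112 ≡ 17 (mod 19).
    Then x = 8 + 12·17 = 212, valid modulo lcm(12, 19) = 228: x ≡ 212 (mod 228).
  Combine with x ≡ 2 (mod 13); new modulus lcm = 2964.
    Write x = 212 + 228·t and substitute into x ≡ 2 (mod 13): 228·t ≡ 2 − 212 = -210 (mod 13).
    Reduce coefficients mod 13: 7·t ≡ 11 (mod 13).
    The inverse of 7 mod 13 is 2 (since 7·2 = 14 = 1·13 + 1), so t ≡ 2·11 = 22 ≡ 9 (mod 13).
    Then x = 212 + 228·9 = 2264, valid modulo lcm(228, 13) = 2964: x ≡ 2264 (mod 2964).
  Combine with x ≡ 1 (mod 17); new modulus lcm = 50388.
    Write x = 2264 + 2964·t and substitute into x ≡ 1 (mod 17): 2964·t ≡ 1 − 2264 = -2263 (mod 17).
    Reduce coefficients mod 17: 6·t ≡ 15 (mod 17).
    The inverse of 6 mod 17 is 3 (since 6·3 = 18 = 1·17 + 1), so t ≡ 3·15 = 45 ≡ 11 (mod 17).
    Then x = 2264 + 2964·11 = 34868, valid modulo lcm(2964, 17) = 50388: x ≡ 34868 (mod 50388).
Verify against each original: 34868 mod 4 = 0, 34868 mod 3 = 2, 34868 mod 19 = 3, 34868 mod 13 = 2, 34868 mod 17 = 1.

x ≡ 34868 (mod 50388).
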